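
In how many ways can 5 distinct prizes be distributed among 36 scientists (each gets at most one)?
P(36,5) = 36!/(36-5)! = 45239040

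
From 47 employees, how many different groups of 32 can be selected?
C(47,32) = 47!/(32!×15!) = 751616304549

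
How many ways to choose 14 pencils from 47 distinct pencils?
C(47,14) = 47!/(14!×33!) = 341643774795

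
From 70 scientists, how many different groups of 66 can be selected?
C(70,66) = 70!/(66!×4!) = 916895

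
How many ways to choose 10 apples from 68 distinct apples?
C(68,10) = 68!/(10!×58!) = 290752384208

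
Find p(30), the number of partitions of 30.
Pentagonal recurrence p(n) = p(n-1) + p(n-2) - p(n-5) - p(n-7) + p(n-12) + p(n-15) - ... gives p(0..29) = 1, 1, 2, 3, 5, 7, 11, 15, 22, 30, 42, 56, 77, 101, 135, 176, 231, 297, 385, 490, 627, 792, 1002, 1255, 1575, 1958, 2436, 3010, 3718, 4565. p(30) = p(29) + p(28) - p(25) - p(23) + p(18) + p(15) - p(8) - p(4) = 4565 + 3718 - 1958 - 1255 + 385 + 176 - 22 - 5 = 5604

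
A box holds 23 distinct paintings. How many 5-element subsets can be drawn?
C(23,5) = 23!/(5!×18!) = 33649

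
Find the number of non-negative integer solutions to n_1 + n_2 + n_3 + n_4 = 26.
C(26+4-1, 4-1) = C(29, 3) = 3654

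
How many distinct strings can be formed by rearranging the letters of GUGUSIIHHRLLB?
13! / (2! × 2! × 1! × 2! × 1! × 2! × 2! × 1!) = 194594400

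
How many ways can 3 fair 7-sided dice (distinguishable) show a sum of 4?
Coefficient of x^4 in (x + x² + ... + x^7)^3. By inclusion-exclusion on dice exceeding 7: Σ_j (-1)^j C(3,j)·C(4-1-7j, 2) = C(3,0)·C(3,2) = 1·3 = 3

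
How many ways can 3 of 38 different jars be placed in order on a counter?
P(38,3) = 38!/(38-3)! = 50616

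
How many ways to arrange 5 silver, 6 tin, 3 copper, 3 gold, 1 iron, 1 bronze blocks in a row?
19! / (5! × 6! × 3! × 3! × 1! × 1!) = 39109150080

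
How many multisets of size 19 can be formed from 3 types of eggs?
C(19+3-1, 3-1) = C(21, 2) = 210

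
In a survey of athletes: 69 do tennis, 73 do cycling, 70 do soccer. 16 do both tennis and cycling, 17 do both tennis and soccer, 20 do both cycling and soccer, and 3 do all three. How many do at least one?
|A∪B∪C| = 69+73+70-16-17-20+3 = 162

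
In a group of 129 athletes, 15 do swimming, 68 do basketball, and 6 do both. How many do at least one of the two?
|A∪B| = |A| + |B| - |A∩B| = 15 + 68 - 6 = 77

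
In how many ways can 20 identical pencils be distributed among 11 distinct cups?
C(20+11-1, 11-1) = C(30, 10) = 30045015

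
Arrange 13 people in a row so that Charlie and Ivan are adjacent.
Treat as block: (13-1)! × 2! = 479001600 × 2 = 958003200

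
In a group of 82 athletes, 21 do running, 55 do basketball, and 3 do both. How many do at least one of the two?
|A∪B| = |A| + |B| - |A∩B| = 21 + 55 - 3 = 73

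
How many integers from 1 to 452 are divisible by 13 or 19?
⌊452/13⌋ + ⌊452/19⌋ - ⌊452/247⌋ = 34 + 23 - 1 = 56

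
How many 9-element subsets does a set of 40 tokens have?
C(40,9) = 40!/(9!×31!) = 273438880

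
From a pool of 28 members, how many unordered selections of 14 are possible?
C(28,14) = 28!/(14!×14!) = 40116600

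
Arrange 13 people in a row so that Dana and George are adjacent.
Treat as block: (13-1)! × 2! = 479001600 × 2 = 958003200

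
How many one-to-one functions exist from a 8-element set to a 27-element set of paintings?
P(27,8) = 27!/(27-8)! = 89513424000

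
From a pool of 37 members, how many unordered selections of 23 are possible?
C(37,23) = 37!/(23!×14!) = 6107086800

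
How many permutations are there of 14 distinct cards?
14! = 87178291200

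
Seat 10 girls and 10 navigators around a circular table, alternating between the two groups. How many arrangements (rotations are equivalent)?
Fix one of the girls: (10-1)! ways for the remaining girls, × 10! ways for the navigators = 362880 × 3628800 = 1316818944000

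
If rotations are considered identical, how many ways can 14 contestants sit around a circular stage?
Circular: fix one position, arrange the rest. (14-1)! = 6227020800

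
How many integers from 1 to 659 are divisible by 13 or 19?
⌊659/13⌋ + ⌊659/19⌋ - ⌊659/247⌋ = 50 + 34 - 2 = 82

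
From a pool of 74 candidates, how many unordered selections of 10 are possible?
C(74,10) = 74!/(10!×64!) = 718406958841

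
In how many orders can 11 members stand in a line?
11! = 39916800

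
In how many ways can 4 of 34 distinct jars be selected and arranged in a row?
P(34,4) = 34!/(34-4)! = 1113024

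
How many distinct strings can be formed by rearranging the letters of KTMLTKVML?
9! / (2! × 2! × 2! × 1! × 2!) = 22680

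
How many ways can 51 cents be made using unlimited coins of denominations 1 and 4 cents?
Coefficient of x^51 in 1/(1-x^1) · 1/(1-x^4). Use j coins of 4 for j = 0..⌊51/4⌋ = 12, the rest in 1s: 12 + 1 = 13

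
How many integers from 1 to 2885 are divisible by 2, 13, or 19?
⌊2885/2⌋+⌊2885/13⌋+⌊2885/19⌋ - ⌊2885/26⌋-⌊2885/38⌋-⌊2885/247⌋ + ⌊2885/494⌋ = 1442+221+151 - 110-75-11 + 5 = 1623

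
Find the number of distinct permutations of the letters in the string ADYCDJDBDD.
10! / (1! × 1! × 5! × 1! × 1! × 1!) = 30240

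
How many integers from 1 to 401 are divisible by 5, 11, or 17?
⌊401/5⌋+⌊401/11⌋+⌊401/17⌋ - ⌊401/55⌋-⌊401/85⌋-⌊401/187⌋ + ⌊401/935⌋ = 80+36+23 - 7-4-2 + 0 = 126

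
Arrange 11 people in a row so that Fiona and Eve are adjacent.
Treat as block: (11-1)! × 2! = 3628800 × 2 = 7257600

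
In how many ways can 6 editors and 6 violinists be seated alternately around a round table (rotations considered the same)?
Fix one of the editors: (6-1)! ways for the remaining editors, × 6! ways for the violinists = 120 × 720 = 86400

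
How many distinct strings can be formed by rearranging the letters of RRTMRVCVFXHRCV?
14! / (1! × 2! × 1! × 1! × 3! × 1! × 4! × 1!) = 302702400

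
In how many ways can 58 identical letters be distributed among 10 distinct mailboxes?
C(58+10-1, 10-1) = C(67, 9) = 42757703560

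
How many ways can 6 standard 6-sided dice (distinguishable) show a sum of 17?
Coefficient of x^17 in (x + x² + ... + x^6)^6. By inclusion-exclusion on dice exceeding 6: Σ_j (-1)^j C(6,j)·C(17-1-6j, 5) = C(6,0)·C(16,5) - C(6,1)·C(10,5) = 1·4368 - 6·252 = 2856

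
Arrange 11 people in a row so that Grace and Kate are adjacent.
Treat as block: (11-1)! × 2! = 3628800 × 2 = 7257600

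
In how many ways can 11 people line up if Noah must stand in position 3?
Fix one position: (11-1)! = 3628800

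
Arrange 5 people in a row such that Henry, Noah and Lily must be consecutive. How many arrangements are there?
Treat the 3 as one block: (5-3+1)! × 3! = 6 × 6 = 36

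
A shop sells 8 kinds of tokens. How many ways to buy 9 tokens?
C(9+8-1, 8-1) = C(16, 7) = 11440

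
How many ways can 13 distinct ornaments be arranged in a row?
13! = 6227020800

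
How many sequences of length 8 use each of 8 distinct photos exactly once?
8! = 40320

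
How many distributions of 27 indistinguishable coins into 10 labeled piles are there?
C(27+10-1, 10-1) = C(36, 9) = 94143280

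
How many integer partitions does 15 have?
Pentagonal recurrence p(n) = p(n-1) + p(n-2) - p(n-5) - p(n-7) + p(n-12) + p(n-15) - ... gives p(0..14) = 1, 1, 2, 3, 5, 7, 11, 15, 22, 30, 42, 56, 77, 101, 135. p(15) = p(14) + p(13) - p(10) - p(8) + p(3) + p(0) = 135 + 101 - 42 - 22 + 3 + 1 = 176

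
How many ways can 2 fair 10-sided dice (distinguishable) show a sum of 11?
Coefficient of x^11 in (x + x² + ... + x^10)^2. By inclusion-exclusion on dice exceeding 10: Σ_j (-1)^j C(2,j)·C(11-1-10j, 1) = C(2,0)·C(10,1) = 1·10 = 10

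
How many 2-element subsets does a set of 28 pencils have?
C(28,2) = 28!/(2!×26!) = 378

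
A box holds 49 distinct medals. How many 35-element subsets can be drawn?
C(49,35) = 49!/(35!×14!) = 675248872536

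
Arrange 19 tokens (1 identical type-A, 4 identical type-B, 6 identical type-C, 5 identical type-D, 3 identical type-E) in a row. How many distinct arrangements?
19! / (1! × 4! × 6! × 5! × 3!) = 9777287520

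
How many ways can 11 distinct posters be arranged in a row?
11! = 39916800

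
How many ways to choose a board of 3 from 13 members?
C(13,3) = 13!/(3!×10!) = 286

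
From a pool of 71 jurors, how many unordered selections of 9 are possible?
C(71,9) = 71!/(9!×62!) = 74473879480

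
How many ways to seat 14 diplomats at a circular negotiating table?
Circular: fix one position, arrange the rest. (14-1)! = 6227020800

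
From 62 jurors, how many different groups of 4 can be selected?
C(62,4) = 62!/(4!×58!) = 557845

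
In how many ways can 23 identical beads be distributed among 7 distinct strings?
C(23+7-1, 7-1) = C(29, 6) = 475020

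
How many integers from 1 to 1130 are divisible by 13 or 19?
⌊1130/13⌋ + ⌊1130/19⌋ - ⌊1130/247⌋ = 86 + 59 - 4 = 141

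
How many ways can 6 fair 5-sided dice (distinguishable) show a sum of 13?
Coefficient of x^13 in (x + x² + ... + x^5)^6. By inclusion-exclusion on dice exceeding 5: Σ_j (-1)^j C(6,j)·C(13-1-5j, 5) = C(6,0)·C(12,5) - C(6,1)·C(7,5) = 1·792 - 6·21 = 666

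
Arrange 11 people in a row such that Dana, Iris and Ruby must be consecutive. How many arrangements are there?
Treat the 3 as one block: (11-3+1)! × 3! = 362880 × 6 = 2177280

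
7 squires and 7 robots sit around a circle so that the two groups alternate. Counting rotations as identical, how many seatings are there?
Fix one of the squires: (7-1)! ways for the remaining squires, × 7! ways for the robots = 720 × 5040 = 3628800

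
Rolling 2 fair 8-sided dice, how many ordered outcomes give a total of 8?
Coefficient of x^8 in (x + x² + ... + x^8)^2. By inclusion-exclusion on dice exceeding 8: Σ_j (-1)^j C(2,j)·C(8-1-8j, 1) = C(2,0)·C(7,1) = 1·7 = 7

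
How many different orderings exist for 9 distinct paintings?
9! = 362880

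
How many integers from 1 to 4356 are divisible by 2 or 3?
⌊4356/2⌋ + ⌊4356/3⌋ - ⌊4356/6⌋ = 2178 + 1452 - 726 = 2904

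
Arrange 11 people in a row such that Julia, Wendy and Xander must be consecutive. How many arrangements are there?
Treat the 3 as one block: (11-3+1)! × 3! = 362880 × 6 = 2177280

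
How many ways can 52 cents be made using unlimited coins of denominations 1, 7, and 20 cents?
Coefficient of x^52 in 1/(1-x^1) · 1/(1-x^7) · 1/(1-x^20). Case on j = number of 20-cent coins (j = 0..2); remainder r = 52 - 20j is made from {1,7} in ⌊r/7⌋+1 ways. r = 52, 32, 12 → 8 + 5 + 2 = 15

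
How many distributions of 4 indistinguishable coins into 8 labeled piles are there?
C(4+8-1, 8-1) = C(11, 7) = 330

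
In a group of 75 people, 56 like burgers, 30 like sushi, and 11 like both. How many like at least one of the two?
|A∪B| = |A| + |B| - |A∩B| = 56 + 30 - 11 = 75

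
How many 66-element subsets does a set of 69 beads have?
C(69,66) = 69!/(66!×3!) = 52394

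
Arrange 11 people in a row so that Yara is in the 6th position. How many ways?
Fix one position: (11-1)! = 3628800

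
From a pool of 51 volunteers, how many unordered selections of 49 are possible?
C(51,49) = 51!/(49!×2!) = 1275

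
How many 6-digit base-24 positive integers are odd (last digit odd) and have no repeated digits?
Last∈{1,3,5,7,9,11,13,15,17,19,21,23}. Last=0: 0. Last nonzero: 12×22×P(22,4) = 46347840. Total = 46347840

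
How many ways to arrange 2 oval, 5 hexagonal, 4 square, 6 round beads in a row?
17! / (2! × 5! × 4! × 6!) = 85765680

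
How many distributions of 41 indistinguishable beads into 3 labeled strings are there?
C(41+3-1, 3-1) = C(43, 2) = 903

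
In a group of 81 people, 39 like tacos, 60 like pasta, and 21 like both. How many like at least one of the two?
|A∪B| = |A| + |B| - |A∩B| = 39 + 60 - 21 = 78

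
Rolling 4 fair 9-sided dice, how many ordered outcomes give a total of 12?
Coefficient of x^12 in (x + x² + ... + x^9)^4. By inclusion-exclusion on dice exceeding 9: Σ_j (-1)^j C(4,j)·C(12-1-9j, 3) = C(4,0)·C(11,3) = 1·165 = 165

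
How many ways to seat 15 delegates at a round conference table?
Circular: fix one position, arrange the rest. (15-1)! = 87178291200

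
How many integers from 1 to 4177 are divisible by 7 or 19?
⌊4177/7⌋ + ⌊4177/19⌋ - ⌊4177/133⌋ = 596 + 219 - 31 = 784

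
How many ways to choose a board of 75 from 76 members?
C(76,75) = 76!/(75!×1!) = 76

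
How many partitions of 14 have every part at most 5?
Let r_j(i) = number of partitions of i into parts ≤ j, for i = 0..14. r_1(i) = 1 for all i; r_j(i) = r_{j-1}(i) + r_j(i-j). Rows j = 2..5: ≤2: 1 1 2 2 3 3 4 4 5 5 6 6 7 7 8; ≤3: 1 1 2 3 4 5 7 8 10 12 14 16 19 21 24; ≤4: 1 1 2 3 5 6 9 11 15 18 23 27 34 39 47; ≤5: 1 1 2 3 5 7 10 13 18 23 30 37 47 57 70. r_5(14) = 70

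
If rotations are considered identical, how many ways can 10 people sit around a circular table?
Circular: fix one position, arrange the rest. (10-1)! = 362880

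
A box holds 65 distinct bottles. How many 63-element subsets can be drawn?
C(65,63) = 65!/(63!×2!) = 2080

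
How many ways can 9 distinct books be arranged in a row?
9! = 362880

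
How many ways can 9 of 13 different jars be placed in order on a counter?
P(13,9) = 13!/(13-9)! = 259459200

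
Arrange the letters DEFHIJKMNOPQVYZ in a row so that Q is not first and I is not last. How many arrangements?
By inclusion-exclusion: 15! - 2×(15-1)! + (15-2)! = 1307674368000 - 174356582400 + 6227020800 = 1139544806400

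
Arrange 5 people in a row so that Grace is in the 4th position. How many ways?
Fix one position: (5-1)! = 24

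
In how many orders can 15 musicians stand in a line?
15! = 1307674368000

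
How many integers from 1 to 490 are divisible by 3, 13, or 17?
⌊490/3⌋+⌊490/13⌋+⌊490/17⌋ - ⌊490/39⌋-⌊490/51⌋-⌊490/221⌋ + ⌊490/663⌋ = 163+37+28 - 12-9-2 + 0 = 205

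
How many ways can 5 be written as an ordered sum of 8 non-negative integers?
C(5+8-1, 8-1) = C(12, 7) = 792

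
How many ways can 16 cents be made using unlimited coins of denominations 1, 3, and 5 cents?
Coefficient of x^16 in 1/(1-x^1) · 1/(1-x^3) · 1/(1-x^5). Case on j = number of 5-cent coins (j = 0..3); remainder r = 16 - 5j is made from {1,3} in ⌊r/3⌋+1 ways. r = 16, 11, 6, 1 → 6 + 4 + 3 + 1 = 14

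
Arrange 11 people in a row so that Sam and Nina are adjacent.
Treat as block: (11-1)! × 2! = 3628800 × 2 = 7257600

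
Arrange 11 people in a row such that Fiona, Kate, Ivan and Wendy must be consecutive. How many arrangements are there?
Treat the 4 as one block: (11-4+1)! × 4! = 40320 × 24 = 967680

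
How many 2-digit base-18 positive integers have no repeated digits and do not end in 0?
Last digit: 17 nonzero choices. First digit: 16 (nonzero, ≠last). Middle 0: P(16,0) = 1. Total = 272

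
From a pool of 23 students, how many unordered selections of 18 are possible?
C(23,18) = 23!/(18!×5!) = 33649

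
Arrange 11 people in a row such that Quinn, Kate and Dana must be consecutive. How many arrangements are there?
Treat the 3 as one block: (11-3+1)! × 3! = 362880 × 6 = 2177280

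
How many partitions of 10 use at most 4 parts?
By conjugation, equals partitions of 10 into parts ≤ 4. Let r_j(i) = number of partitions of i into parts ≤ j, for i = 0..10. r_1(i) = 1 for all i; r_j(i) = r_{j-1}(i) + r_j(i-j). Rows j = 2..4: ≤2: 1 1 2 2 3 3 4 4 5 5 6; ≤3: 1 1 2 3 4 5 7 8 10 12 14; ≤4: 1 1 2 3 5 6 9 11 15 18 23. r_4(10) = 23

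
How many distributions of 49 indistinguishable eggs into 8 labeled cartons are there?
C(49+8-1, 8-1) = C(56, 7) = 231917400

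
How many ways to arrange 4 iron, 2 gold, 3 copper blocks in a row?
9! / (4! × 2! × 3!) = 1260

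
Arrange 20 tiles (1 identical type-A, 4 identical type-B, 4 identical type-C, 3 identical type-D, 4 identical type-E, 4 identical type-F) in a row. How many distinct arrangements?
20! / (1! × 4! × 4! × 3! × 4! × 4!) = 1222160940000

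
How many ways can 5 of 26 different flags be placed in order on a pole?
P(26,5) = 26!/(26-5)! = 7893600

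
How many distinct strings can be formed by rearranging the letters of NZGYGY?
6! / (1! × 2! × 2! × 1!) = 180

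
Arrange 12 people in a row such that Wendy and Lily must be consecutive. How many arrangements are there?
Treat the 2 as one block: (12-2+1)! × 2! = 39916800 × 2 = 79833600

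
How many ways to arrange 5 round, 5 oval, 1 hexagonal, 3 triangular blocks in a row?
14! / (5! × 5! × 1! × 3!) = 1009008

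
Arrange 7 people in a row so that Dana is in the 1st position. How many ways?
Fix one position: (7-1)! = 720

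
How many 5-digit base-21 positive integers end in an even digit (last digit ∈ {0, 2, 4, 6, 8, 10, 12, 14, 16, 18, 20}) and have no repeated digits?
Last∈{0,2,4,6,8,10,12,14,16,18,20}. Last=0: 116280. Last nonzero: 10×19×P(19,3) = 1104660. Total = 1220940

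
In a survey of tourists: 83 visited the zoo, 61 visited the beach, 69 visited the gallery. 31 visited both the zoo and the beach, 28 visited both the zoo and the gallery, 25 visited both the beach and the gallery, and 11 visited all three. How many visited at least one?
|A∪B∪C| = 83+61+69-31-28-25+11 = 140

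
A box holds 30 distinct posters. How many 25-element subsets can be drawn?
C(30,25) = 30!/(25!×5!) = 142506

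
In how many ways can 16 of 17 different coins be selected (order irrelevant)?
C(17,16) = 17!/(16!×1!) = 17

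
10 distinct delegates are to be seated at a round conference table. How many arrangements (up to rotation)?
Circular: fix one position, arrange the rest. (10-1)! = 362880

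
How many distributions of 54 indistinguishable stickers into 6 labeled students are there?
C(54+6-1, 6-1) = C(59, 5) = 5006386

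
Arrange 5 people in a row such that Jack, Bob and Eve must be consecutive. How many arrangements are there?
Treat the 3 as one block: (5-3+1)! × 3! = 6 × 6 = 36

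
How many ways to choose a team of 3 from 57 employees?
C(57,3) = 57!/(3!×54!) = 29260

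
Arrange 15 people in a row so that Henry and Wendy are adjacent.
Treat as block: (15-1)! × 2! = 87178291200 × 2 = 174356582400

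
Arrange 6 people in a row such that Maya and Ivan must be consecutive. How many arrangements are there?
Treat the 2 as one block: (6-2+1)! × 2! = 120 × 2 = 240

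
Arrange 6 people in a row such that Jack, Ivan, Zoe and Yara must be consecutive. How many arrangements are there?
Treat the 4 as one block: (6-4+1)! × 4! = 6 × 24 = 144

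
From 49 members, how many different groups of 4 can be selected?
C(49,4) = 49!/(4!×45!) = 211876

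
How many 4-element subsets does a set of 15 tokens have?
C(15,4) = 15!/(4!×11!) = 1365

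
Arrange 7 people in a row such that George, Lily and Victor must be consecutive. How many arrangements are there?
Treat the 3 as one block: (7-3+1)! × 3! = 120 × 6 = 720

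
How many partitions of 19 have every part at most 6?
Let r_j(i) = number of partitions of i into parts ≤ j, for i = 0..19. r_1(i) = 1 for all i; r_j(i) = r_{j-1}(i) + r_j(i-j). Rows j = 2..6: ≤2: 1 1 2 2 3 3 4 4 5 5 6 6 7 7 8 8 9 9 10 10; ≤3: 1 1 2 3 4 5 7 8 10 12 14 16 19 21 24 27 30 33 37 40; ≤4: 1 1 2 3 5 6 9 11 15 18 23 27 34 39 47 54 64 72 84 94; ≤5: 1 1 2 3 5 7 10 13 18 23 30 37 47 57 70 84 101 119 141 164; ≤6: 1 1 2 3 5 7 11 14 20 26 35 44 58 71 90 110 136 163 199 235. r_6(19) = 235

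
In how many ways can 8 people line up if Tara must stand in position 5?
Fix one position: (8-1)! = 5040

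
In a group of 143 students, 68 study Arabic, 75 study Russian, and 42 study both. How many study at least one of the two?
|A∪B| = |A| + |B| - |A∩B| = 68 + 75 - 42 = 101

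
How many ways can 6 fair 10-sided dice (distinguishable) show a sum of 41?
Coefficient of x^41 in (x + x² + ... + x^10)^6. By inclusion-exclusion on dice exceeding 10: Σ_j (-1)^j C(6,j)·C(41-1-10j, 5) = C(6,0)·C(40,5) - C(6,1)·C(30,5) + C(6,2)·C(20,5) - C(6,3)·C(10,5) = 1·658008 - 6·142506 + 15·15504 - 20·252 = 30492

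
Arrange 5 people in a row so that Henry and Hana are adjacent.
Treat as block: (5-1)! × 2! = 24 × 2 = 48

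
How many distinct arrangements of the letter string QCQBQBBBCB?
10! / (2! × 3! × 5!) = 2520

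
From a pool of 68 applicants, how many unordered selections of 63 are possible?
C(68,63) = 68!/(63!×5!) = 10424128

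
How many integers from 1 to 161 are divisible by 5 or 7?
⌊161/5⌋ + ⌊161/7⌋ - ⌊161/35⌋ = 32 + 23 - 4 = 51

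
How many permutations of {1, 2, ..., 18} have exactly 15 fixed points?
Choose the 15 fixed points C(18,15) = 816, derange the rest: !3 = Σ_{j=0}^{3} (-1)^j·3!/j! = 6 - 6 + 3 - 1 = 2. Product = 816 × 2 = 1632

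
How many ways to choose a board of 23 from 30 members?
C(30,23) = 30!/(23!×7!) = 2035800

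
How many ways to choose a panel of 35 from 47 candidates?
C(47,35) = 47!/(35!×12!) = 52251400851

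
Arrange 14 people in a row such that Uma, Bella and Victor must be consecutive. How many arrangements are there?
Treat the 3 as one block: (14-3+1)! × 3! = 479001600 × 6 = 2874009600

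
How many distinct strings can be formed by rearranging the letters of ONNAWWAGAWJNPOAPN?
17! / (4! × 2! × 2! × 1! × 3! × 4! × 1!) = 25729704000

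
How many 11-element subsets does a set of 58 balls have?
C(58,11) = 58!/(11!×47!) = 227692286640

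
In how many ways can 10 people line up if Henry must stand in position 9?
Fix one position: (10-1)! = 362880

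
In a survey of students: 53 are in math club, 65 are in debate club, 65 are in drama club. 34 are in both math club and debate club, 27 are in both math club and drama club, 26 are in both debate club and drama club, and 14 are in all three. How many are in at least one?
|A∪B∪C| = 53+65+65-34-27-26+14 = 110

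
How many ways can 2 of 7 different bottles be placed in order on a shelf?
P(7,2) = 7!/(7-2)! = 42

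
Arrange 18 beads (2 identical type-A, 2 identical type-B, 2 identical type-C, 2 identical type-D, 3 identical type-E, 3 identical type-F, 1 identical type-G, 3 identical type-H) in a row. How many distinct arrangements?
18! / (2! × 2! × 2! × 2! × 3! × 3! × 1! × 3!) = 1852538688000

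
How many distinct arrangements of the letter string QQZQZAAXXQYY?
12! / (2! × 4! × 2! × 2! × 2!) = 1247400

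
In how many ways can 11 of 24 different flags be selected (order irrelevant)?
C(24,11) = 24!/(11!×13!) = 2496144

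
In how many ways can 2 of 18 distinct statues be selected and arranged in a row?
P(18,2) = 18!/(18-2)! = 306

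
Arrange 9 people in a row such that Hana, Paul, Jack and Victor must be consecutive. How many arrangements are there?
Treat the 4 as one block: (9-4+1)! × 4! = 720 × 24 = 17280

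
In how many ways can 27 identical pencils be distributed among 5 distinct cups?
C(27+5-1, 5-1) = C(31, 4) = 31465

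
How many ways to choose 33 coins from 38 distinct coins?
C(38,33) = 38!/(33!×5!) = 501942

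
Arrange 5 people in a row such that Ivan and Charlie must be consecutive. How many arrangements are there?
Treat the 2 as one block: (5-2+1)! × 2! = 24 × 2 = 48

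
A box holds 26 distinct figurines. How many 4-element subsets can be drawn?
C(26,4) = 26!/(4!×22!) = 14950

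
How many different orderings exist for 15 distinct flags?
15! = 1307674368000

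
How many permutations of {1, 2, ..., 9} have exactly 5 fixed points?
Choose the 5 fixed points C(9,5) = 126, derange the rest: !4 = Σ_{j=0}^{4} (-1)^j·4!/j! = 24 - 24 + 12 - 4 + 1 = 9. Product = 126 × 9 = 1134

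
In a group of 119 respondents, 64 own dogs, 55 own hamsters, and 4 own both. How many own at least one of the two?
|A∪B| = |A| + |B| - |A∩B| = 64 + 55 - 4 = 115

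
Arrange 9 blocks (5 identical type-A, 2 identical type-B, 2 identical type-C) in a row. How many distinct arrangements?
9! / (5! × 2! × 2!) = 756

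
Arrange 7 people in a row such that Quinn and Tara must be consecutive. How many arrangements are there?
Treat the 2 as one block: (7-2+1)! × 2! = 720 × 2 = 1440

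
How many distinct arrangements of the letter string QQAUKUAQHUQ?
11! / (1! × 1! × 4! × 2! × 3!) = 138600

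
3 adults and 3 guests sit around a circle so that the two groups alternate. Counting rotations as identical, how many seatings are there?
Fix one of the adults: (3-1)! ways for the remaining adults, × 3! ways for the guests = 2 × 6 = 12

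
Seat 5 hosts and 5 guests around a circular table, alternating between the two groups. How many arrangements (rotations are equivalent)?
Fix one of the hosts: (5-1)! ways for the remaining hosts, × 5! ways for the guests = 24 × 120 = 2880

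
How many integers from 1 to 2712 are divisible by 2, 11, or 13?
⌊2712/2⌋+⌊2712/11⌋+⌊2712/13⌋ - ⌊2712/22⌋-⌊2712/26⌋-⌊2712/143⌋ + ⌊2712/286⌋ = 1356+246+208 - 123-104-18 + 9 = 1574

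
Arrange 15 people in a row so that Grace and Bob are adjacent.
Treat as block: (15-1)! × 2! = 87178291200 × 2 = 174356582400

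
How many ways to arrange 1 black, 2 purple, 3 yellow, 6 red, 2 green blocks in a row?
14! / (1! × 2! × 3! × 6! × 2!) = 5045040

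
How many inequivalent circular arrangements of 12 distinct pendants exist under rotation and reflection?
(12-1)!/2 = 39916800/2 = 19958400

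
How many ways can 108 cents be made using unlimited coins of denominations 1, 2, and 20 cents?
Coefficient of x^108 in 1/(1-x^1) · 1/(1-x^2) · 1/(1-x^20). Case on j = number of 20-cent coins (j = 0..5); remainder r = 108 - 20j is made from {1,2} in ⌊r/2⌋+1 ways. r = 108, 88, 68, 48, 28, 8 → 55 + 45 + 35 + 25 + 15 + 5 = 180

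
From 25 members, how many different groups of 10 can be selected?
C(25,10) = 25!/(10!×15!) = 3268760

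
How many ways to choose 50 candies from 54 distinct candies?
C(54,50) = 54!/(50!×4!) = 316251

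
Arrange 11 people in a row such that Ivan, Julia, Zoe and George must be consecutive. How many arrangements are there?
Treat the 4 as one block: (11-4+1)! × 4! = 40320 × 24 = 967680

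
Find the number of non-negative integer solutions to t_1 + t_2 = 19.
C(19+2-1, 2-1) = C(20, 1) = 20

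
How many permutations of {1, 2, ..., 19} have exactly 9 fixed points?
Choose the 9 fixed points C(19,9) = 92378, derange the rest: !10 = Σ_{j=0}^{10} (-1)^j·10!/j! = 3628800 - 3628800 + 1814400 - 604800 + 151200 - 30240 + 5040 - 720 + 90 - 10 + 1 = 1334961. Product = 92378 × 1334961 = 123321027258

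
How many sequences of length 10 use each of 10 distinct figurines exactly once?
10! = 3628800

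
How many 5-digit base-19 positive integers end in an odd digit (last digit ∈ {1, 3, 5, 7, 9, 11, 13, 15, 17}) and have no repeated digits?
Last∈{1,3,5,7,9,11,13,15,17}. Last=0: 0. Last nonzero: 9×17×P(17,3) = 624240. Total = 624240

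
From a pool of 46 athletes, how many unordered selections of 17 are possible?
C(46,17) = 46!/(17!×29!) = 1749695026860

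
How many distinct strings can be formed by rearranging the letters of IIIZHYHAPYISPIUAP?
17! / (2! × 2! × 1! × 3! × 1! × 1! × 5! × 2!) = 61751289600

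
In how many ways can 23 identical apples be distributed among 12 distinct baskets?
C(23+12-1, 12-1) = C(34, 11) = 286097760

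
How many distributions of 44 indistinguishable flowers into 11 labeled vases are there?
C(44+11-1, 11-1) = C(54, 10) = 23930713170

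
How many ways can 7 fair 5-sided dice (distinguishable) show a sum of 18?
Coefficient of x^18 in (x + x² + ... + x^5)^7. By inclusion-exclusion on dice exceeding 5: Σ_j (-1)^j C(7,j)·C(18-1-5j, 6) = C(7,0)·C(17,6) - C(7,1)·C(12,6) + C(7,2)·C(7,6) = 1·12376 - 7·924 + 21·7 = 6055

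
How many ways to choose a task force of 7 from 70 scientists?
C(70,7) = 70!/(7!×63!) = 1198774720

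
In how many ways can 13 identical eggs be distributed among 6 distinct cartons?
C(13+6-1, 6-1) = C(18, 5) = 8568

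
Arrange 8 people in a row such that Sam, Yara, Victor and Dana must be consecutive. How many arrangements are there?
Treat the 4 as one block: (8-4+1)! × 4! = 120 × 24 = 2880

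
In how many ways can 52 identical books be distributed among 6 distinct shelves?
C(52+6-1, 6-1) = C(57, 5) = 4187106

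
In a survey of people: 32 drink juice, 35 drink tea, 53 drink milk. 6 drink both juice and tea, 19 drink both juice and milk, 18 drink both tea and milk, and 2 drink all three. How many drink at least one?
|A∪B∪C| = 32+35+53-6-19-18+2 = 79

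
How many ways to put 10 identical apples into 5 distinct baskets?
C(10+5-1, 5-1) = C(14, 4) = 1001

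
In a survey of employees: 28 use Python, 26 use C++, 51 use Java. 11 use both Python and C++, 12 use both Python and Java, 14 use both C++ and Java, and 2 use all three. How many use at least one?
|A∪B∪C| = 28+26+51-11-12-14+2 = 70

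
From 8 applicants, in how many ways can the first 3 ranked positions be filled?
P(8,3) = 8!/(8-3)! = 336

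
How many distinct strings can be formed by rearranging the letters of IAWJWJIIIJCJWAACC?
17! / (4! × 3! × 4! × 3! × 3!) = 2858856000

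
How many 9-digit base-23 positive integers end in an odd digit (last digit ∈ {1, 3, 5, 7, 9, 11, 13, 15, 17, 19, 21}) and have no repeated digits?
Last∈{1,3,5,7,9,11,13,15,17,19,21}. Last=0: 0. Last nonzero: 11×21×P(21,7) = 135377827200. Total = 135377827200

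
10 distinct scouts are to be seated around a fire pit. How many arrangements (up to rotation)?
Circular: fix one position, arrange the rest. (10-1)! = 362880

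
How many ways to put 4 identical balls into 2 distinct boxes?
C(4+2-1, 2-1) = C(5, 1) = 5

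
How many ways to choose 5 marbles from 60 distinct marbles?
C(60,5) = 60!/(5!×55!) = 5461512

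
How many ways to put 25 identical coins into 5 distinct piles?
C(25+5-1, 5-1) = C(29, 4) = 23751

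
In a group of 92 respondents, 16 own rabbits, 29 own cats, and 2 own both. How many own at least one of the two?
|A∪B| = |A| + |B| - |A∩B| = 16 + 29 - 2 = 43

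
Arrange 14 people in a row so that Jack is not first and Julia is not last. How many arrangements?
By inclusion-exclusion: 14! - 2×(14-1)! + (14-2)! = 87178291200 - 12454041600 + 479001600 = 75203251200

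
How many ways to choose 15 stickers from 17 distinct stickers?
C(17,15) = 17!/(15!×2!) = 136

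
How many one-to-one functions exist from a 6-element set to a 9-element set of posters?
P(9,6) = 9!/(9-6)! = 60480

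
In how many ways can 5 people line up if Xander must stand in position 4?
Fix one position: (5-1)! = 24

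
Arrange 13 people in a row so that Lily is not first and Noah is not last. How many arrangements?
By inclusion-exclusion: 13! - 2×(13-1)! + (13-2)! = 6227020800 - 958003200 + 39916800 = 5308934400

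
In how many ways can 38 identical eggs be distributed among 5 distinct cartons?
C(38+5-1, 5-1) = C(42, 4) = 111930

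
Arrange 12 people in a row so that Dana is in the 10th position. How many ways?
Fix one position: (12-1)! = 39916800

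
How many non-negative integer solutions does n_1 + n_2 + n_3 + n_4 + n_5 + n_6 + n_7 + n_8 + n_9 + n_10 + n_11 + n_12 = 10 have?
C(10+12-1, 12-1) = C(21, 11) = 352716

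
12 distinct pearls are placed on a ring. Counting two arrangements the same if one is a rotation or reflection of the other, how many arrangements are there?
(12-1)!/2 = 39916800/2 = 19958400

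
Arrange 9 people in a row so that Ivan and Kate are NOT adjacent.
Total - adjacent = 9! - (9-1)!×2 = 362880 - 80640 = 282240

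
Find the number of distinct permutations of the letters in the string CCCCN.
5! / (1! × 4!) = 5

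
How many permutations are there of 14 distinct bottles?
14! = 87178291200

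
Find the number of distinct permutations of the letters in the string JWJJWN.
6! / (3! × 2! × 1!) = 60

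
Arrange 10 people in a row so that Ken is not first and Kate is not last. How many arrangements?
By inclusion-exclusion: 10! - 2×(10-1)! + (10-2)! = 3628800 - 725760 + 40320 = 2943360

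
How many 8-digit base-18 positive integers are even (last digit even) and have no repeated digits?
Last∈{0,2,4,6,8,10,12,14,16}. Last=0: 98017920. Last nonzero: 8×16×P(16,6) = 738017280. Total = 836035200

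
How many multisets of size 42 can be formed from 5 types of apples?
C(42+5-1, 5-1) = C(46, 4) = 163185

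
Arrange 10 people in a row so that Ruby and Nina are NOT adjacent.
Total - adjacent = 10! - (10-1)!×2 = 3628800 - 725760 = 2903040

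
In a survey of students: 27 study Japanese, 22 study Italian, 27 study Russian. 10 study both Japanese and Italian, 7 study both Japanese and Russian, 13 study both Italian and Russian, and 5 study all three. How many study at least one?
|A∪B∪C| = 27+22+27-10-7-13+5 = 51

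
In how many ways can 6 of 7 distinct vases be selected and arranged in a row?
P(7,6) = 7!/(7-6)! = 5040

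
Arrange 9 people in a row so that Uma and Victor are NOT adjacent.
Total - adjacent = 9! - (9-1)!×2 = 362880 - 80640 = 282240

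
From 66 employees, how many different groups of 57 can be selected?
C(66,57) = 66!/(57!×9!) = 37014131440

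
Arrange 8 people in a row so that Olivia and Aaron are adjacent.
Treat as block: (8-1)! × 2! = 5040 × 2 = 10080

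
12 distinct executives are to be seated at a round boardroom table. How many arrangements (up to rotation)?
Circular: fix one position, arrange the rest. (12-1)! = 39916800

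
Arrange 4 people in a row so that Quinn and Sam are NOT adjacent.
Total - adjacent = 4! - (4-1)!×2 = 24 - 12 = 12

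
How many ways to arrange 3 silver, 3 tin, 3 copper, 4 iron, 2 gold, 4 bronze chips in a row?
19! / (3! × 3! × 3! × 4! × 2! × 4!) = 488864376000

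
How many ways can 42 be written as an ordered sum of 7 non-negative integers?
C(42+7-1, 7-1) = C(48, 6) = 12271512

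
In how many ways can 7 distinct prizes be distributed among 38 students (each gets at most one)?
P(38,7) = 38!/(38-7)! = 63606090240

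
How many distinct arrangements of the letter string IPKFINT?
7! / (2! × 1! × 1! × 1! × 1! × 1!) = 2520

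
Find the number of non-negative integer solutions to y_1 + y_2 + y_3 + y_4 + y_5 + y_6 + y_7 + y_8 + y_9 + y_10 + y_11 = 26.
C(26+11-1, 11-1) = C(36, 10) = 254186856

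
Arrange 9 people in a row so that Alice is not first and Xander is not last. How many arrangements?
By inclusion-exclusion: 9! - 2×(9-1)! + (9-2)! = 362880 - 80640 + 5040 = 287280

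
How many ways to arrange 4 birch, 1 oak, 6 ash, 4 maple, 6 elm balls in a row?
21! / (4! × 1! × 6! × 4! × 6!) = 171102531600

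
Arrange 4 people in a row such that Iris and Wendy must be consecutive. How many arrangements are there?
Treat the 2 as one block: (4-2+1)! × 2! = 6 × 2 = 12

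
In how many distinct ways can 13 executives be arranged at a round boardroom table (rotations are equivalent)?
Circular: fix one position, arrange the rest. (13-1)! = 479001600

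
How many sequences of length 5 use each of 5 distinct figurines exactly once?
5! = 120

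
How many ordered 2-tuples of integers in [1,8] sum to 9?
Coefficient of x^9 in (x + x² + ... + x^8)^2. By inclusion-exclusion on dice exceeding 8: Σ_j (-1)^j C(2,j)·C(9-1-8j, 1) = C(2,0)·C(8,1) = 1·8 = 8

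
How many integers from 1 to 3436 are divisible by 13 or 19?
⌊3436/13⌋ + ⌊3436/19⌋ - ⌊3436/247⌋ = 264 + 180 - 13 = 431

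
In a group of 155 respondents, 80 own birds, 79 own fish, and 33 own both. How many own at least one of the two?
|A∪B| = |A| + |B| - |A∩B| = 80 + 79 - 33 = 126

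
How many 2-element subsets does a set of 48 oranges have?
C(48,2) = 48!/(2!×46!) = 1128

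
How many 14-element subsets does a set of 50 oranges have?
C(50,14) = 50!/(14!×36!) = 937845656300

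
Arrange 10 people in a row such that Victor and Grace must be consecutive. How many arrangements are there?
Treat the 2 as one block: (10-2+1)! × 2! = 362880 × 2 = 725760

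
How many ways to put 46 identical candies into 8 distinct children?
C(46+8-1, 8-1) = C(53, 7) = 154143080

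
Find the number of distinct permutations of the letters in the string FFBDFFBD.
8! / (4! × 2! × 2!) = 420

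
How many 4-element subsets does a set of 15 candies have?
C(15,4) = 15!/(4!×11!) = 1365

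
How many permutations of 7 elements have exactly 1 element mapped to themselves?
Choose the 1 fixed point C(7,1) = 7, derange the rest: !6 = Σ_{j=0}^{6} (-1)^j·6!/j! = 720 - 720 + 360 - 120 + 30 - 6 + 1 = 265. Product = 7 × 265 = 1855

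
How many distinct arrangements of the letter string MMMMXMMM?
8! / (7! × 1!) = 8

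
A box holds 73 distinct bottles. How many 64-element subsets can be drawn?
C(73,64) = 73!/(64!×9!) = 97082021465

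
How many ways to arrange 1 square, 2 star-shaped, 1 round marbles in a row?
4! / (1! × 2! × 1!) = 12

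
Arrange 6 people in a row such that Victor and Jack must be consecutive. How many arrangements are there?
Treat the 2 as one block: (6-2+1)! × 2! = 120 × 2 = 240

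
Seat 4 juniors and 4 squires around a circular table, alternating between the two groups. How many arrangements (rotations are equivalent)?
Fix one of the juniors: (4-1)! ways for the remaining juniors, × 4! ways for the squires = 6 × 24 = 144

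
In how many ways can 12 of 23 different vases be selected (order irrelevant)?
C(23,12) = 23!/(12!×11!) = 1352078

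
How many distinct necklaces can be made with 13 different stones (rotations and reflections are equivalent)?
(13-1)!/2 = 479001600/2 = 239500800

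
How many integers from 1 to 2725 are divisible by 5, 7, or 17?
⌊2725/5⌋+⌊2725/7⌋+⌊2725/17⌋ - ⌊2725/35⌋-⌊2725/85⌋-⌊2725/119⌋ + ⌊2725/595⌋ = 545+389+160 - 77-32-22 + 4 = 967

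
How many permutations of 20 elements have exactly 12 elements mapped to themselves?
Choose the 12 fixed points C(20,12) = 125970, derange the rest: !8 = Σ_{j=0}^{8} (-1)^j·8!/j! = 40320 - 40320 + 20160 - 6720 + 1680 - 336 + 56 - 8 + 1 = 14833. Product = 125970 × 14833 = 1868513010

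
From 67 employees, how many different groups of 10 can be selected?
C(67,10) = 67!/(10!×57!) = 247994680648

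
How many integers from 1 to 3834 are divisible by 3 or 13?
⌊3834/3⌋ + ⌊3834/13⌋ - ⌊3834/39⌋ = 1278 + 294 - 98 = 1474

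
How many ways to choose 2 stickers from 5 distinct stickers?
C(5,2) = 5!/(2!×3!) = 10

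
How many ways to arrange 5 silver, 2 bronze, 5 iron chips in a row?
12! / (5! × 2! × 5!) = 16632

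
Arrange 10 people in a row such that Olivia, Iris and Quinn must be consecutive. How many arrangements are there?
Treat the 3 as one block: (10-3+1)! × 3! = 40320 × 6 = 241920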